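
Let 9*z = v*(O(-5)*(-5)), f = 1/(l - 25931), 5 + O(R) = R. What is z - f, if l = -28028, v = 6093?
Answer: 1826512151/53959 ≈ 33850.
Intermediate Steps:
O(R) = -5 + R
f = -1/53959 (f = 1/(-28028 - 25931) = 1/(-53959) = -1/53959 ≈ -1.8533e-5)
z = 33850 (z = (6093*((-5 - 5)*(-5)))/9 = (6093*(-10*(-5)))/9 = (6093*50)/9 = (⅑)*304650 = 33850)
z - f = 33850 - 1*(-1/53959) = 33850 + 1/53959 = 1826512151/53959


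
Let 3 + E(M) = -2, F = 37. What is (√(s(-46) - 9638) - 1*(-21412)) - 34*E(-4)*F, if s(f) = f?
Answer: 27702 + 6*I*√269 ≈ 27702.0 + 98.407*I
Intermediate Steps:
E(M) = -5 (E(M) = -3 - 2 = -5)
(√(s(-46) - 9638) - 1*(-21412)) - 34*E(-4)*F = (√(-46 - 9638) - 1*(-21412)) - 34*(-5)*37 = (√(-9684) + 21412) - (-170)*37 = (6*I*√269 + 21412) - 1*(-6290) = (21412 + 6*I*√269) + 6290 = 27702 + 6*I*√269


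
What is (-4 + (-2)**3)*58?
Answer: -696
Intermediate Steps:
(-4 + (-2)**3)*58 = (-4 - 8)*58 = -12*58 = -696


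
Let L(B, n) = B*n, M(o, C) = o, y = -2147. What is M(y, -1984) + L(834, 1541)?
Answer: 1283047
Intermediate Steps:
M(y, -1984) + L(834, 1541) = -2147 + 834*1541 = -2147 + 1285194 = 1283047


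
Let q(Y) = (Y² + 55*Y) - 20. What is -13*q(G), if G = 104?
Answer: -214708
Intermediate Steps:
q(Y) = -20 + Y² + 55*Y
-13*q(G) = -13*(-20 + 104² + 55*104) = -13*(-20 + 10816 + 5720) = -13*16516 = -214708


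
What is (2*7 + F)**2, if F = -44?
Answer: 900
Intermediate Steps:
(2*7 + F)**2 = (2*7 - 44)**2 = (14 - 44)**2 = (-30)**2 = 900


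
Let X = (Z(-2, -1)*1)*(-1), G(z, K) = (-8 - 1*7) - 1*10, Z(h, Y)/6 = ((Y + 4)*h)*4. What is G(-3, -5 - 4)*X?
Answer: -3600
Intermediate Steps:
Z(h, Y) = 24*h*(4 + Y) (Z(h, Y) = 6*(((Y + 4)*h)*4) = 6*(((4 + Y)*h)*4) = 6*((h*(4 + Y))*4) = 6*(4*h*(4 + Y)) = 24*h*(4 + Y))
G(z, K) = -25 (G(z, K) = (-8 - 7) - 10 = -15 - 10 = -25)
X = 144 (X = ((24*(-2)*(4 - 1))*1)*(-1) = ((24*(-2)*3)*1)*(-1) = -144*1*(-1) = -144*(-1) = 144)
G(-3, -5 - 4)*X = -25*144 = -3600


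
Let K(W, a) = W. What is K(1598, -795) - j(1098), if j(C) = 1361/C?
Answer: 1753243/1098 ≈ 1596.8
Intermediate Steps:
K(1598, -795) - j(1098) = 1598 - 1361/1098 = 1753243/1098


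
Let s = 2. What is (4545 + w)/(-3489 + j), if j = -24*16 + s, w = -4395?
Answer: -150/3871 ≈ -0.038750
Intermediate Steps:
j = -382 (j = -24*16 + 2 = -384 + 2 = -382)
(4545 + w)/(-3489 + j) = (4545 - 4395)/(-3489 - 382) = 150/(-3871) = 150*(-1/3871) = -150/3871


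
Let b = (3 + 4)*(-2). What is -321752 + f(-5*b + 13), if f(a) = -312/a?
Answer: -26705728/83 ≈ -3.2176e+5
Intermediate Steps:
b = -14 (b = 7*(-2) = -14)
-321752 + f(-5*b + 13) = -321752 - 312/(-5*(-14) + 13) = -321752 - 312/(70 + 13) = -321752 - 312/83 = -26705728/83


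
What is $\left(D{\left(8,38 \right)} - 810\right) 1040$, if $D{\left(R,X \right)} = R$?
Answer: $-834080$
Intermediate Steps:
$\left(D{\left(8,38 \right)} - 810\right) 1040 = \left(8 - 810\right) 1040 = \left(-802\right) 1040 = -834080$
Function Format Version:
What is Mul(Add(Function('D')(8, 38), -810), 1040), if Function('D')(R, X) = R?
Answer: -834080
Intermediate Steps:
Mul(Add(Function('D')(8, 38), -810), 1040) = Mul(Add(8, -810), 1040) = Mul(-802, 1040) = -834080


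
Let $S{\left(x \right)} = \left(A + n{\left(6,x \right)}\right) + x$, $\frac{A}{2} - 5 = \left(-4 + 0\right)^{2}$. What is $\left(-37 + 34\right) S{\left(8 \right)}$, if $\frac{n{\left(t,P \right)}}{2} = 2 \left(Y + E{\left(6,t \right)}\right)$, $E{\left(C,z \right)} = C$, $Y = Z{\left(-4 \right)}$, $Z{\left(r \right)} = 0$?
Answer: $-222$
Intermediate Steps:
$Y = 0$
$A = 42$ ($A = 10 + 2 \left(-4 + 0\right)^{2} = 10 + 2 \left(-4\right)^{2} = 10 + 2 \cdot 16 = 10 + 32 = 42$)
$n{\left(t,P \right)} = 24$ ($n{\left(t,P \right)} = 2 \cdot 2 \left(0 + 6\right) = 2 \cdot 2 \cdot 6 = 2 \cdot 12 = 24$)
$S{\left(x \right)} = 66 + x$ ($S{\left(x \right)} = \left(42 + 24\right) + x = 66 + x$)
$\left(-37 + 34\right) S{\left(8 \right)} = \left(-37 + 34\right) \left(66 + 8\right) = \left(-3\right) 74 = -222$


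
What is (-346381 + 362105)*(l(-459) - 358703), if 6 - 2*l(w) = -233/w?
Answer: -2588853081046/459 ≈ -5.6402e+9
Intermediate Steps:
l(w) = 3 + 233/(2*w) (l(w) = 3 - (-233)/(2*w) = 3 + 233/(2*w))
(-346381 + 362105)*(l(-459) - 358703) = (-346381 + 362105)*((3 + (233/2)/(-459)) - 358703) = 15724*((3 + (233/2)*(-1/459)) - 358703) = 15724*((3 - 233/918) - 358703) = 15724*(2521/918 - 358703) = 15724*(-329286833/918) = -2588853081046/459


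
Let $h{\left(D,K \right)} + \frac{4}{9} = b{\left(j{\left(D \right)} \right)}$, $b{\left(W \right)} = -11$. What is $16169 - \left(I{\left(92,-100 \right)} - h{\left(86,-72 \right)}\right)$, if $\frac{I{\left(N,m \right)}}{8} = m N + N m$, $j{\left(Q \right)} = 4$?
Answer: $\frac{1470218}{9} \approx 1.6336 \cdot 10^{5}$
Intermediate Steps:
$I{\left(N,m \right)} = 16 N m$ ($I{\left(N,m \right)} = 8 \left(m N + N m\right) = 8 \left(N m + N m\right) = 8 \cdot 2 N m = 16 N m$)
$h{\left(D,K \right)} = - \frac{103}{9}$ ($h{\left(D,K \right)} = - \frac{4}{9} - 11 = - \frac{103}{9}$)
$16169 - \left(I{\left(92,-100 \right)} - h{\left(86,-72 \right)}\right) = 16169 - \left(16 \cdot 92 \left(-100\right) - - \frac{103}{9}\right) = 16169 - \left(-147200 + \frac{103}{9}\right) = 16169 - - \frac{1324697}{9} = 16169 + \frac{1324697}{9} = \frac{1470218}{9}$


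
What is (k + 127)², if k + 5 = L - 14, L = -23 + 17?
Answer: 10404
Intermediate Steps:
L = -6
k = -25 (k = -5 + (-6 - 14) = -5 - 20 = -25)
(k + 127)² = (-25 + 127)² = 102² = 10404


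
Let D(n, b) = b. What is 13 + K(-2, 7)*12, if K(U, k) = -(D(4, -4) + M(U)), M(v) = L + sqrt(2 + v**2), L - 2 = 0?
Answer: 37 - 12*sqrt(6) ≈ 7.6061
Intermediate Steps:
L = 2 (L = 2 + 0 = 2)
M(v) = 2 + sqrt(2 + v**2)
K(U, k) = 2 - sqrt(2 + U**2) (K(U, k) = -(-4 + (2 + sqrt(2 + U**2))) = -(-2 + sqrt(2 + U**2)) = 2 - sqrt(2 + U**2))
13 + K(-2, 7)*12 = 13 + (2 - sqrt(2 + (-2)**2))*12 = 13 + (2 - sqrt(2 + 4))*12 = 13 + (2 - sqrt(6))*12 = 13 + (24 - 12*sqrt(6)) = 37 - 12*sqrt(6)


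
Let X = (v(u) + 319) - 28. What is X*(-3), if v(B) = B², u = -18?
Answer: -1845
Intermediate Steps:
X = 615 (X = ((-18)² + 319) - 28 = (324 + 319) - 28 = 643 - 28 = 615)
X*(-3) = 615*(-3) = -1845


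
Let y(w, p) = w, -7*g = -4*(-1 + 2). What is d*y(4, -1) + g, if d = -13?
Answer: -360/7 ≈ -51.429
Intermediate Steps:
g = 4/7 (g = -(-4)*(-1 + 2)/7 = -(-4)/7 = -1/7*(-4) = 4/7 ≈ 0.57143)
d*y(4, -1) + g = -13*4 + 4/7 = -52 + 4/7 = -360/7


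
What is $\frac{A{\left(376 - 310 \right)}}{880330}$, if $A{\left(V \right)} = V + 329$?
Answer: $\frac{79}{176066} \approx 0.0004487$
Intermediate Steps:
$A{\left(V \right)} = 329 + V$
$\frac{A{\left(376 - 310 \right)}}{880330} = \frac{329 + \left(376 - 310\right)}{880330} = \left(329 + 66\right) \frac{1}{880330} = 395 \cdot \frac{1}{880330} = \frac{79}{176066}$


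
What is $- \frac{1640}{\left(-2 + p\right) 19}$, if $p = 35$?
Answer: $- \frac{1640}{627} \approx -2.6156$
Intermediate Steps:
$- \frac{1640}{\left(-2 + p\right) 19} = - \frac{1640}{\left(-2 + 35\right) 19} = - \frac{1640}{33 \cdot 19} = - \frac{1640}{627}$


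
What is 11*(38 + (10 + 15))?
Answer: 693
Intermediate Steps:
11*(38 + (10 + 15)) = 11*(38 + 25) = 11*63 = 693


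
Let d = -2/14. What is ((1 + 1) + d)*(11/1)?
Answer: 143/7 ≈ 20.429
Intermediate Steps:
d = -1/7 (d = -2*1/14 = -1/7 ≈ -0.14286)
((1 + 1) + d)*(11/1) = ((1 + 1) - 1/7)*(11/1) = (2 - 1/7)*(11*1) = (13/7)*11 = 143/7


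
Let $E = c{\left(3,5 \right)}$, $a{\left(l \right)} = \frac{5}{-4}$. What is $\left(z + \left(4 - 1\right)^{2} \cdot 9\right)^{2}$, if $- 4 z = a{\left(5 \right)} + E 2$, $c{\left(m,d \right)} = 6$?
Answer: $\frac{1570009}{256} \approx 6132.8$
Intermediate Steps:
$a{\left(l \right)} = - \frac{5}{4}$ ($a{\left(l \right)} = 5 \left(- \frac{1}{4}\right) = - \frac{5}{4}$)
$E = 6$
$z = - \frac{43}{16}$ ($z = - \frac{- \frac{5}{4} + 6 \cdot 2}{4} = - \frac{- \frac{5}{4} + 12}{4} = \left(- \frac{1}{4}\right) \frac{43}{4} = - \frac{43}{16} \approx -2.6875$)
$\left(z + \left(4 - 1\right)^{2} \cdot 9\right)^{2} = \left(- \frac{43}{16} + \left(4 - 1\right)^{2} \cdot 9\right)^{2} = \left(- \frac{43}{16} + 3^{2} \cdot 9\right)^{2} = \left(- \frac{43}{16} + 9 \cdot 9\right)^{2} = \left(- \frac{43}{16} + 81\right)^{2} = \left(\frac{1253}{16}\right)^{2} = \frac{1570009}{256}$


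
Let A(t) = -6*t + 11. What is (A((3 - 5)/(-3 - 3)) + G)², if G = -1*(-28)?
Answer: 1369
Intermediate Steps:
A(t) = 11 - 6*t
G = 28
(A((3 - 5)/(-3 - 3)) + G)² = ((11 - 6*(3 - 5)/(-3 - 3)) + 28)² = ((11 - (-12)/(-6)) + 28)² = ((11 - (-12)*(-1)/6) + 28)² = ((11 - 6*⅓) + 28)² = ((11 - 2) + 28)² = (9 + 28)² = 37² = 1369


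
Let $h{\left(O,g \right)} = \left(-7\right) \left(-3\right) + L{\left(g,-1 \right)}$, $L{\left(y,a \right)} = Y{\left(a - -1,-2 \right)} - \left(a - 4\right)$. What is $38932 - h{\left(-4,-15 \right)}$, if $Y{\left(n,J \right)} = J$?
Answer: $38908$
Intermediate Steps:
$L{\left(y,a \right)} = 2 - a$ ($L{\left(y,a \right)} = -2 - \left(a - 4\right) = -2 - \left(-4 + a\right) = 2 - a$)
$h{\left(O,g \right)} = 24$ ($h{\left(O,g \right)} = \left(-7\right) \left(-3\right) + \left(2 - -1\right) = 21 + \left(2 + 1\right) = 21 + 3 = 24$)
$38932 - h{\left(-4,-15 \right)} = 38932 - 24 = 38908$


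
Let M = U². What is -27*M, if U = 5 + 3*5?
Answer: -10800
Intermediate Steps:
U = 20 (U = 5 + 15 = 20)
M = 400 (M = 20² = 400)
-27*M = -27*400 = -10800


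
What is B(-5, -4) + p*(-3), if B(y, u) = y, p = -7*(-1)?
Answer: -26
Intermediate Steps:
p = 7
B(-5, -4) + p*(-3) = -5 + 7*(-3) = -5 - 21 = -26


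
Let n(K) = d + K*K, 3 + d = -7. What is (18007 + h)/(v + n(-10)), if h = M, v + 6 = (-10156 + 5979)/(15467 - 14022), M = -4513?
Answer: 19498830/117203 ≈ 166.37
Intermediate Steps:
d = -10 (d = -3 - 7 = -10)
n(K) = -10 + K² (n(K) = -10 + K*K = -10 + K²)
v = -12847/1445 (v = -6 + (-10156 + 5979)/(15467 - 14022) = -6 - 4177/1445 = -12847/1445 ≈ -8.8907)
h = -4513
(18007 + h)/(v + n(-10)) = (18007 - 4513)/(-12847/1445 + (-10 + (-10)²)) = 13494/(-12847/1445 + (-10 + 100)) = 13494/(-12847/1445 + 90) = 13494/(117203/1445) = 13494*(1445/117203) = 19498830/117203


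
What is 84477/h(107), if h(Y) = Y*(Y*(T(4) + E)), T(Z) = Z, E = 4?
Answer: 84477/91592 ≈ 0.92232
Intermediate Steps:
h(Y) = 8*Y**2 (h(Y) = Y*(Y*(4 + 4)) = Y*(Y*8) = Y*(8*Y) = 8*Y**2)
84477/h(107) = 84477/((8*107**2)) = 84477/((8*11449)) = 84477/91592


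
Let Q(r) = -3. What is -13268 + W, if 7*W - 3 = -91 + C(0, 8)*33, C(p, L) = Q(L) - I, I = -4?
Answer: -92931/7 ≈ -13276.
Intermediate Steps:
C(p, L) = 1 (C(p, L) = -3 - 1*(-4) = -3 + 4 = 1)
W = -55/7 (W = 3/7 + (-91 + 1*33)/7 = 3/7 + (-91 + 33)/7 = 3/7 + (1/7)*(-58) = 3/7 - 58/7 = -55/7 ≈ -7.8571)
-13268 + W = -13268 - 55/7 = -92931/7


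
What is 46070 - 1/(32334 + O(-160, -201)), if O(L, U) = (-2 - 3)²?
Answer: 1490779129/32359 ≈ 46070.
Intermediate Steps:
O(L, U) = 25 (O(L, U) = (-5)² = 25)
46070 - 1/(32334 + O(-160, -201)) = 46070 - 1/(32334 + 25) = 46070 - 1/32359 = 1490779129/32359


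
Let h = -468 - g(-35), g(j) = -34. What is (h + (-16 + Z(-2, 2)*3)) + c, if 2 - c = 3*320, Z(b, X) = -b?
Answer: -1402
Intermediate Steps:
h = -434 (h = -468 - 1*(-34) = -468 + 34 = -434)
c = -958 (c = 2 - 3*320 = 2 - 1*960 = 2 - 960 = -958)
(h + (-16 + Z(-2, 2)*3)) + c = (-434 + (-16 - 1*(-2)*3)) - 958 = (-434 + (-16 + 2*3)) - 958 = (-434 + (-16 + 6)) - 958 = (-434 - 10) - 958 = -444 - 958 = -1402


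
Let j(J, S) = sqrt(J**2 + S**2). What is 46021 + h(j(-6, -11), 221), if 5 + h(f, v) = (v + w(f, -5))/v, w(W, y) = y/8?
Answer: 81358051/1768 ≈ 46017.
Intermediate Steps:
w(W, y) = y/8 (w(W, y) = y*(1/8) = y/8)
h(f, v) = -5 + (-5/8 + v)/v (h(f, v) = -5 + (v + (1/8)*(-5))/v = -5 + (v - 5/8)/v = -5 + (-5/8 + v)/v)
46021 + h(j(-6, -11), 221) = 46021 + (-4 - 5/8/221) = 46021 + (-4 - 5/8*1/221) = 46021 + (-4 - 5/1768) = 46021 - 7077/1768 = 81358051/1768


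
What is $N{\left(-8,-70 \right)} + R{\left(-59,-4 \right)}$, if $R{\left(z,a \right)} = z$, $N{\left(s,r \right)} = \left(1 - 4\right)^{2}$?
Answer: $-50$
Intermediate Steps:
$N{\left(s,r \right)} = 9$ ($N{\left(s,r \right)} = \left(-3\right)^{2} = 9$)
$N{\left(-8,-70 \right)} + R{\left(-59,-4 \right)} = 9 - 59 = -50$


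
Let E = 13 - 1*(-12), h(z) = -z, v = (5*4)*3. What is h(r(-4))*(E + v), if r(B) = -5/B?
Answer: -425/4 ≈ -106.25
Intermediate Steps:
v = 60 (v = 20*3 = 60)
E = 25 (E = 13 + 12 = 25)
h(r(-4))*(E + v) = (-(-5)/(-4))*(25 + 60) = -(-5)*(-1)/4*85 = -1*5/4*85 = -5/4*85 = -425/4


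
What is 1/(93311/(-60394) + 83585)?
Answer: 60394/5047939179 ≈ 1.1964e-5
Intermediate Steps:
1/(93311/(-60394) + 83585) = 1/(93311*(-1/60394) + 83585) = 1/(-93311/60394 + 83585) = 1/(5047939179/60394) = 60394/5047939179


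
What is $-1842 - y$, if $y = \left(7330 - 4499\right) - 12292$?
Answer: $7619$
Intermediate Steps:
$y = -9461$ ($y = 2831 - 12292 = -9461$)
$-1842 - y = -1842 - -9461 = -1842 + 9461 = 7619$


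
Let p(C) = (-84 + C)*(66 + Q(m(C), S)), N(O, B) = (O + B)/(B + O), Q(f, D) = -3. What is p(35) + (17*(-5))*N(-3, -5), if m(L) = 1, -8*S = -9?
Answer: -3172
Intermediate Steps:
S = 9/8 (S = -⅛*(-9) = 9/8 ≈ 1.1250)
N(O, B) = 1 (N(O, B) = (B + O)/(B + O) = 1)
p(C) = -5292 + 63*C (p(C) = (-84 + C)*(66 - 3) = (-84 + C)*63 = -5292 + 63*C)
p(35) + (17*(-5))*N(-3, -5) = (-5292 + 63*35) + (17*(-5))*1 = (-5292 + 2205) - 85*1 = -3087 - 85 = -3172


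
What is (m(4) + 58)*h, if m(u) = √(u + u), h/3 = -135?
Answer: -23490 - 810*√2 ≈ -24636.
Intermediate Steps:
h = -405 (h = 3*(-135) = -405)
m(u) = √2*√u (m(u) = √(2*u) = √2*√u)
(m(4) + 58)*h = (√2*√4 + 58)*(-405) = (√2*2 + 58)*(-405) = (2*√2 + 58)*(-405) = (58 + 2*√2)*(-405) = -23490 - 810*√2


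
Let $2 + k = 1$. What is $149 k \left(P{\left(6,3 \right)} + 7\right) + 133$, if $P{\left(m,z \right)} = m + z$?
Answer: $-2251$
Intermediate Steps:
$k = -1$ ($k = -2 + 1 = -1$)
$149 k \left(P{\left(6,3 \right)} + 7\right) + 133 = 149 \left(- (\left(6 + 3\right) + 7)\right) + 133 = 149 \left(- (9 + 7)\right) + 133 = 149 \left(\left(-1\right) 16\right) + 133 = 149 \left(-16\right) + 133 = -2384 + 133 = -2251$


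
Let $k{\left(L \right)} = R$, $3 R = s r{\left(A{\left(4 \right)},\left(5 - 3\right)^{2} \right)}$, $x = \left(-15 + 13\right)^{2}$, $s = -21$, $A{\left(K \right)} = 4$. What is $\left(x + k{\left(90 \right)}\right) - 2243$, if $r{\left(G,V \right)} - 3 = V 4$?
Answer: $-2372$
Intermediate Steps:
$r{\left(G,V \right)} = 3 + 4 V$ ($r{\left(G,V \right)} = 3 + V 4 = 3 + 4 V$)
$x = 4$ ($x = \left(-2\right)^{2} = 4$)
$R = -133$ ($R = \frac{\left(-21\right) \left(3 + 4 \left(5 - 3\right)^{2}\right)}{3} = \frac{\left(-21\right) \left(3 + 4 \cdot 2^{2}\right)}{3} = \frac{\left(-21\right) \left(3 + 4 \cdot 4\right)}{3} = \frac{\left(-21\right) \left(3 + 16\right)}{3} = \frac{\left(-21\right) 19}{3} = \frac{1}{3} \left(-399\right) = -133$)
$k{\left(L \right)} = -133$
$\left(x + k{\left(90 \right)}\right) - 2243 = \left(4 - 133\right) - 2243 = -129 - 2243 = -2372$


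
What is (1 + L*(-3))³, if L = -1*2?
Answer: 343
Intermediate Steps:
L = -2
(1 + L*(-3))³ = (1 - 2*(-3))³ = (1 + 6)³ = 7³ = 343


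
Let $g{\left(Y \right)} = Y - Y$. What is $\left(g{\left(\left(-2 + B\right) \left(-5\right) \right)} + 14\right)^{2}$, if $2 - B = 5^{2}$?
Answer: $196$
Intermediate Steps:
$B = -23$ ($B = 2 - 5^{2} = 2 - 25 = -23$)
$g{\left(Y \right)} = 0$
$\left(g{\left(\left(-2 + B\right) \left(-5\right) \right)} + 14\right)^{2} = \left(0 + 14\right)^{2} = 14^{2} = 196$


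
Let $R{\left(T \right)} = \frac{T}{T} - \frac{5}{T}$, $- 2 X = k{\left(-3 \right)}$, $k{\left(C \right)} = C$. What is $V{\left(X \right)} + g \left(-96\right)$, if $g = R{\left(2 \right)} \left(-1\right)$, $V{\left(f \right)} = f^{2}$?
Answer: $- \frac{567}{4} \approx -141.75$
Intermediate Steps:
$X = \frac{3}{2}$ ($X = \left(- \frac{1}{2}\right) \left(-3\right) = \frac{3}{2} \approx 1.5$)
$R{\left(T \right)} = 1 - \frac{5}{T}$
$g = \frac{3}{2}$ ($g = \frac{-5 + 2}{2} \left(-1\right) = \frac{1}{2} \left(-3\right) \left(-1\right) = \left(- \frac{3}{2}\right) \left(-1\right) = \frac{3}{2} \approx 1.5$)
$V{\left(X \right)} + g \left(-96\right) = \left(\frac{3}{2}\right)^{2} + \frac{3}{2} \left(-96\right) = \frac{9}{4} - 144 = - \frac{567}{4}$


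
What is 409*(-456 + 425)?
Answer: -12679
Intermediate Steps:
409*(-456 + 425) = 409*(-31) = -12679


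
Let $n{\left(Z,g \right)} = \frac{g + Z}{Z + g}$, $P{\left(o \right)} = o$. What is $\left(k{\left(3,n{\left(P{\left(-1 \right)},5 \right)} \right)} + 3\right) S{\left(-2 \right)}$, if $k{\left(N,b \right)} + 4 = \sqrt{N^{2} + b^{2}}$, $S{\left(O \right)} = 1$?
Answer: $-1 + \sqrt{10} \approx 2.1623$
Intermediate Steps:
$n{\left(Z,g \right)} = 1$ ($n{\left(Z,g \right)} = \frac{Z + g}{Z + g} = 1$)
$k{\left(N,b \right)} = -4 + \sqrt{N^{2} + b^{2}}$
$\left(k{\left(3,n{\left(P{\left(-1 \right)},5 \right)} \right)} + 3\right) S{\left(-2 \right)} = \left(\left(-4 + \sqrt{3^{2} + 1^{2}}\right) + 3\right) 1 = \left(\left(-4 + \sqrt{9 + 1}\right) + 3\right) 1 = \left(\left(-4 + \sqrt{10}\right) + 3\right) 1 = \left(-1 + \sqrt{10}\right) 1 = -1 + \sqrt{10}$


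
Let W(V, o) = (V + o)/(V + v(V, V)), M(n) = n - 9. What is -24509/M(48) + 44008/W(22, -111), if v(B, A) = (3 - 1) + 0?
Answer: -43372789/3471 ≈ -12496.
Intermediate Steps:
M(n) = -9 + n
v(B, A) = 2 (v(B, A) = 2 + 0 = 2)
W(V, o) = (V + o)/(2 + V) (W(V, o) = (V + o)/(V + 2) = (V + o)/(2 + V))
-24509/M(48) + 44008/W(22, -111) = -24509/(-9 + 48) + 44008/(((22 - 111)/(2 + 22))) = -24509/39 + 44008/((-89/24)) = -24509*1/39 + 44008/(((1/24)*(-89))) = -24509/39 + 44008/(-89/24) = -24509/39 + 44008*(-24/89) = -24509/39 - 1056192/89 = -43372789/3471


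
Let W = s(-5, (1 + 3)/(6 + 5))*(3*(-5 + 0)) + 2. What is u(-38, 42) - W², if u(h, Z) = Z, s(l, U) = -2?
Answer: -982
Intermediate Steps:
W = 32 (W = -6*(-5 + 0) + 2 = -6*(-5) + 2 = -2*(-15) + 2 = 30 + 2 = 32)
u(-38, 42) - W² = 42 - 1*32² = 42 - 1*1024 = 42 - 1024 = -982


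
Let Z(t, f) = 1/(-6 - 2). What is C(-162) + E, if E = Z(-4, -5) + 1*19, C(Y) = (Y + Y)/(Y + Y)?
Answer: 159/8 ≈ 19.875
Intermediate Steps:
C(Y) = 1 (C(Y) = (2*Y)/((2*Y)) = (2*Y)*(1/(2*Y)) = 1)
Z(t, f) = -1/8 (Z(t, f) = 1/(-8) = -1/8)
E = 151/8 (E = -1/8 + 1*19 = -1/8 + 19 = 151/8 ≈ 18.875)
C(-162) + E = 1 + 151/8 = 159/8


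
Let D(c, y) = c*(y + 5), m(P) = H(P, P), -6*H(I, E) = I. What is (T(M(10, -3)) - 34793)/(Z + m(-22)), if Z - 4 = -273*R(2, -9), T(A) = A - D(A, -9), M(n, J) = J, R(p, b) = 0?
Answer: -104424/23 ≈ -4540.2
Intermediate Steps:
H(I, E) = -I/6
m(P) = -P/6
D(c, y) = c*(5 + y)
T(A) = 5*A (T(A) = A - A*(5 - 9) = A - A*(-4) = A - (-4)*A = A + 4*A = 5*A)
Z = 4 (Z = 4 - 273*0 = 4 + 0 = 4)
(T(M(10, -3)) - 34793)/(Z + m(-22)) = (5*(-3) - 34793)/(4 - ⅙*(-22)) = (-15 - 34793)/(4 + 11/3) = -34808/23/3 = -34808*3/23 = -104424/23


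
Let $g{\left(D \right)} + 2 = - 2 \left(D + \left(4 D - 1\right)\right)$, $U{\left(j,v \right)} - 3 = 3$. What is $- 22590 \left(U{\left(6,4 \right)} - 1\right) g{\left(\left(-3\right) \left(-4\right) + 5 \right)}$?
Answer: $19201500$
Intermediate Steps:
$U{\left(j,v \right)} = 6$ ($U{\left(j,v \right)} = 3 + 3 = 6$)
$g{\left(D \right)} = - 10 D$ ($g{\left(D \right)} = -2 - 2 \left(D + \left(4 D - 1\right)\right) = -2 - 2 \left(D + \left(-1 + 4 D\right)\right) = -2 - 2 \left(-1 + 5 D\right) = -2 - \left(-2 + 10 D\right) = - 10 D$)
$- 22590 \left(U{\left(6,4 \right)} - 1\right) g{\left(\left(-3\right) \left(-4\right) + 5 \right)} = - 22590 \left(6 - 1\right) \left(- 10 \left(\left(-3\right) \left(-4\right) + 5\right)\right) = - 22590 \cdot 5 \left(- 10 \left(12 + 5\right)\right) = - 22590 \cdot 5 \left(\left(-10\right) 17\right) = - 22590 \cdot 5 \left(-170\right) = \left(-22590\right) \left(-850\right) = 19201500$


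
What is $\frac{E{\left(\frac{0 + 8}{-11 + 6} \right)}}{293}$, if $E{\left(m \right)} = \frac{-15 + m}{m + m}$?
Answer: $\frac{83}{4688} \approx 0.017705$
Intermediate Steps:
$E{\left(m \right)} = \frac{-15 + m}{2 m}$
$\frac{E{\left(\frac{0 + 8}{-11 + 6} \right)}}{293} = \frac{\frac{1}{2} \frac{1}{\left(0 + 8\right) \frac{1}{-11 + 6}} \left(-15 + \frac{0 + 8}{-11 + 6}\right)}{293} = \frac{-15 + \frac{8}{-5}}{2 \frac{8}{-5}} \cdot \frac{1}{293} = \frac{-15 + 8 \left(- \frac{1}{5}\right)}{2 \cdot 8 \left(- \frac{1}{5}\right)} \frac{1}{293} = \frac{-15 - \frac{8}{5}}{2 \left(- \frac{8}{5}\right)} \frac{1}{293} = \frac{1}{2} \left(- \frac{5}{8}\right) \left(- \frac{83}{5}\right) \frac{1}{293} = \frac{83}{16} \cdot \frac{1}{293} = \frac{83}{4688}$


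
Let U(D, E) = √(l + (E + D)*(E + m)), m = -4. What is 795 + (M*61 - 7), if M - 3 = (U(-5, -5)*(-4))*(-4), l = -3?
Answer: 971 + 976*√87 ≈ 10075.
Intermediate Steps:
U(D, E) = √(-3 + (-4 + E)*(D + E)) (U(D, E) = √(-3 + (E + D)*(E - 4)) = √(-3 + (D + E)*(-4 + E)) = √(-3 + (-4 + E)*(D + E)))
M = 3 + 16*√87 (M = 3 + (√(-3 + (-5)² - 4*(-5) - 4*(-5) - 5*(-5))*(-4))*(-4) = 3 + (√(-3 + 25 + 20 + 20 + 25)*(-4))*(-4) = 3 + (√87*(-4))*(-4) = 3 - 4*√87*(-4) = 3 + 16*√87 ≈ 152.24)
795 + (M*61 - 7) = 795 + ((3 + 16*√87)*61 - 7) = 795 + ((183 + 976*√87) - 7) = 795 + (176 + 976*√87) = 971 + 976*√87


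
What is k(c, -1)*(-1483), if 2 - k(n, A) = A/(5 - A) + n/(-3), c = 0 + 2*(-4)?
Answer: 1483/2 ≈ 741.50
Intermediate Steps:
c = -8 (c = 0 - 8 = -8)
k(n, A) = 2 + n/3 - A/(5 - A) (k(n, A) = 2 - (A/(5 - A) + n/(-3)) = 2 - (A/(5 - A) + n*(-⅓)) = 2 - (A/(5 - A) - n/3) = 2 - (-n/3 + A/(5 - A)) = 2 + (n/3 - A/(5 - A)) = 2 + n/3 - A/(5 - A))
k(c, -1)*(-1483) = ((-30 - 5*(-8) + 9*(-1) - 1*(-8))/(3*(-5 - 1)))*(-1483) = ((⅓)*(-30 + 40 - 9 + 8)/(-6))*(-1483) = ((⅓)*(-⅙)*9)*(-1483) = -½*(-1483) = 1483/2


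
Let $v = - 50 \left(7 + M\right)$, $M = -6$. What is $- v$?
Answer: $50$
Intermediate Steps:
$v = -50$ ($v = - 50 \left(7 - 6\right) = \left(-50\right) 1 = -50$)
$- v = \left(-1\right) \left(-50\right) = 50$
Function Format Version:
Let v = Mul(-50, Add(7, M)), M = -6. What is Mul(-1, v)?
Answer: 50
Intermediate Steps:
v = -50 (v = Mul(-50, Add(7, -6)) = Mul(-50, 1) = -50)
Mul(-1, v) = Mul(-1, -50) = 50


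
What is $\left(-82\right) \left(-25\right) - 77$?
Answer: $1973$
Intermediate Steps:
$\left(-82\right) \left(-25\right) - 77 = 2050 - 77 = 1973$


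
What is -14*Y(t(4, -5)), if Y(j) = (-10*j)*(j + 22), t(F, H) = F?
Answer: 14560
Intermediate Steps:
Y(j) = -10*j*(22 + j) (Y(j) = (-10*j)*(22 + j) = -10*j*(22 + j))
-14*Y(t(4, -5)) = -(-140)*4*(22 + 4) = -(-140)*4*26 = -14*(-1040) = 14560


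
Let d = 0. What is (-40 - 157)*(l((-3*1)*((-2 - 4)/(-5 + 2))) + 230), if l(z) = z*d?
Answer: -45310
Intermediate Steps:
l(z) = 0 (l(z) = z*0 = 0)
(-40 - 157)*(l((-3*1)*((-2 - 4)/(-5 + 2))) + 230) = (-40 - 157)*(0 + 230) = -197*230 = -45310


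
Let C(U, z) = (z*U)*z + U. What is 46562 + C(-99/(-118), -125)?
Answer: 3520645/59 ≈ 59672.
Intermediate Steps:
C(U, z) = U + U*z**2 (C(U, z) = (U*z)*z + U = U*z**2 + U = U + U*z**2)
46562 + C(-99/(-118), -125) = 46562 + (-99/(-118))*(1 + (-125)**2) = 46562 + (-99*(-1/118))*(1 + 15625) = 46562 + (99/118)*15626 = 46562 + 773487/59 = 3520645/59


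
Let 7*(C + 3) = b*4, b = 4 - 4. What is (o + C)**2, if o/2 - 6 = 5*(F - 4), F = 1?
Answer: 441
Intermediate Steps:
b = 0
C = -3 (C = -3 + (0*4)/7 = -3 + (1/7)*0 = -3 + 0 = -3)
o = -18 (o = 12 + 2*(5*(1 - 4)) = 12 + 2*(5*(-3)) = 12 + 2*(-15) = 12 - 30 = -18)
(o + C)**2 = (-18 - 3)**2 = (-21)**2 = 441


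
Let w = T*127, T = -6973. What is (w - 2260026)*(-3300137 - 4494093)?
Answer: 24517506505310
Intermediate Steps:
w = -885571 (w = -6973*127 = -885571)
(w - 2260026)*(-3300137 - 4494093) = (-885571 - 2260026)*(-3300137 - 4494093) = -3145597*(-7794230) = 24517506505310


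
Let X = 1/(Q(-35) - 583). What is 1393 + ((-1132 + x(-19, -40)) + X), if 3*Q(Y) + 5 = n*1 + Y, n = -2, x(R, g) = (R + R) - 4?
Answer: 130742/597 ≈ 219.00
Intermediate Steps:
x(R, g) = -4 + 2*R (x(R, g) = 2*R - 4 = -4 + 2*R)
Q(Y) = -7/3 + Y/3 (Q(Y) = -5/3 + (-2*1 + Y)/3 = -5/3 + (-2 + Y)/3 = -5/3 + (-2/3 + Y/3) = -7/3 + Y/3)
X = -1/597 (X = 1/((-7/3 + (1/3)*(-35)) - 583) = 1/((-7/3 - 35/3) - 583) = 1/(-14 - 583) = 1/(-597) = -1/597 ≈ -0.0016750)
1393 + ((-1132 + x(-19, -40)) + X) = 1393 + ((-1132 + (-4 + 2*(-19))) - 1/597) = 1393 + ((-1132 + (-4 - 38)) - 1/597) = 1393 + ((-1132 - 42) - 1/597) = 1393 + (-1174 - 1/597) = 1393 - 700879/597 = 130742/597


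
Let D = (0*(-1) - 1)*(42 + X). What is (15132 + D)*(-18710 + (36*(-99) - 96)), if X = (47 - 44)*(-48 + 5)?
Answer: -340449030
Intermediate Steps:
X = -129 (X = 3*(-43) = -129)
D = 87 (D = (0*(-1) - 1)*(42 - 129) = (0 - 1)*(-87) = -1*(-87) = 87)
(15132 + D)*(-18710 + (36*(-99) - 96)) = (15132 + 87)*(-18710 + (36*(-99) - 96)) = 15219*(-18710 + (-3564 - 96)) = 15219*(-18710 - 3660) = 15219*(-22370) = -340449030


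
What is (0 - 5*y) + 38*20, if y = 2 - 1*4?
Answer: 770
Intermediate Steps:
y = -2 (y = 2 - 4 = -2)
(0 - 5*y) + 38*20 = (0 - 5*(-2)) + 38*20 = (0 + 10) + 760 = 10 + 760 = 770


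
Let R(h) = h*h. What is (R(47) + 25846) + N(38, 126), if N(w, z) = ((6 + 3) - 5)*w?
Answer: 28207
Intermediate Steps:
R(h) = h²
N(w, z) = 4*w (N(w, z) = (9 - 5)*w = 4*w)
(R(47) + 25846) + N(38, 126) = (47² + 25846) + 4*38 = (2209 + 25846) + 152 = 28055 + 152 = 28207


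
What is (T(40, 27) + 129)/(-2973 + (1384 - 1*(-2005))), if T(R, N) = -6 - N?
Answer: 3/13 ≈ 0.23077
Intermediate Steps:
(T(40, 27) + 129)/(-2973 + (1384 - 1*(-2005))) = ((-6 - 1*27) + 129)/(-2973 + (1384 - 1*(-2005))) = ((-6 - 27) + 129)/(-2973 + (1384 + 2005)) = (-33 + 129)/(-2973 + 3389) = 96/416 = 96*(1/416) = 3/13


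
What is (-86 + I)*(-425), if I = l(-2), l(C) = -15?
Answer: 42925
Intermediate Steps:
I = -15
(-86 + I)*(-425) = (-86 - 15)*(-425) = -101*(-425) = 42925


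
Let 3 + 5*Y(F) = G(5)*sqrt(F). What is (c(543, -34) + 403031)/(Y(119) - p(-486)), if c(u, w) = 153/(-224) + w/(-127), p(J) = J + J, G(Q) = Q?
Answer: 278437580762805/671016460352 - 286635351825*sqrt(119)/671016460352 ≈ 410.29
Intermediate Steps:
p(J) = 2*J
Y(F) = -3/5 + sqrt(F) (Y(F) = -3/5 + (5*sqrt(F))/5 = -3/5 + sqrt(F))
c(u, w) = -153/224 - w/127 (c(u, w) = 153*(-1/224) + w*(-1/127) = -153/224 - w/127)
(c(543, -34) + 403031)/(Y(119) - p(-486)) = ((-153/224 - 1/127*(-34)) + 403031)/((-3/5 + sqrt(119)) - 2*(-486)) = ((-153/224 + 34/127) + 403031)/((-3/5 + sqrt(119)) - 1*(-972)) = (-11815/28448 + 403031)/((-3/5 + sqrt(119)) + 972) = 11465414073/(28448*(4857/5 + sqrt(119)))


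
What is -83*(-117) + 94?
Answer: 9805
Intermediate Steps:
-83*(-117) + 94 = 9711 + 94 = 9805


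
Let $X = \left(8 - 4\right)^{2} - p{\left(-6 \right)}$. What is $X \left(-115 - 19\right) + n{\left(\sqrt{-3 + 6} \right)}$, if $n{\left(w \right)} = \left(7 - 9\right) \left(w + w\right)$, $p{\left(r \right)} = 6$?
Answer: $-1340 - 4 \sqrt{3} \approx -1346.9$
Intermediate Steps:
$n{\left(w \right)} = - 4 w$ ($n{\left(w \right)} = - 2 \cdot 2 w = - 4 w$)
$X = 10$ ($X = \left(8 - 4\right)^{2} - 6 = 4^{2} - 6 = 16 - 6 = 10$)
$X \left(-115 - 19\right) + n{\left(\sqrt{-3 + 6} \right)} = 10 \left(-115 - 19\right) - 4 \sqrt{-3 + 6} = 10 \left(-115 - 19\right) - 4 \sqrt{3} = 10 \left(-134\right) - 4 \sqrt{3} = -1340 - 4 \sqrt{3}$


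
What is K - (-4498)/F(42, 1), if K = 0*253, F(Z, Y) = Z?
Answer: 2249/21 ≈ 107.10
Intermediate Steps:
K = 0
K - (-4498)/F(42, 1) = 0 - (-4498)/42 = 0 - 1*(-2249/21) = 0 + 2249/21 = 2249/21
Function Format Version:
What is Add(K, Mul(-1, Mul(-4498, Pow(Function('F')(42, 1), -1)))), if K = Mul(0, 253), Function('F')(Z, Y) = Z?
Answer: Rational(2249, 21) ≈ 107.10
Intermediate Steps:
K = 0
Add(K, Mul(-1, Mul(-4498, Pow(Function('F')(42, 1), -1)))) = Add(0, Mul(-1, Mul(-4498, Pow(42, -1)))) = Add(0, Mul(-1, Mul(-4498, Rational(1, 42)))) = Add(0, Mul(-1, Rational(-2249, 21))) = Add(0, Rational(2249, 21)) = Rational(2249, 21)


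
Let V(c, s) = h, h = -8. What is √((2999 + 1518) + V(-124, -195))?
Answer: 3*√501 ≈ 67.149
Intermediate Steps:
V(c, s) = -8
√((2999 + 1518) + V(-124, -195)) = √((2999 + 1518) - 8) = √(4517 - 8) = √4509 = 3*√501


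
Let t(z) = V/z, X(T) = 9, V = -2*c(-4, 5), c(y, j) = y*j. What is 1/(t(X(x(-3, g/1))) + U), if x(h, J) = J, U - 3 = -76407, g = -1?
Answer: -9/687596 ≈ -1.3089e-5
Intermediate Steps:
U = -76404 (U = 3 - 76407 = -76404)
c(y, j) = j*y
V = 40 (V = -10*(-4) = -2*(-20) = 40)
t(z) = 40/z
1/(t(X(x(-3, g/1))) + U) = 1/(40/9 - 76404) = 1/(-687596/9) = -9/687596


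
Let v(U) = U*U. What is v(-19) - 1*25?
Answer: 336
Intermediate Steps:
v(U) = U²
v(-19) - 1*25 = (-19)² - 1*25 = 361 - 25 = 336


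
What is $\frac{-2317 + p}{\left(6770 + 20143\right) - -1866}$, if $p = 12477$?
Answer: $\frac{10160}{28779} \approx 0.35303$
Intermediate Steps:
$\frac{-2317 + p}{\left(6770 + 20143\right) - -1866} = \frac{-2317 + 12477}{\left(6770 + 20143\right) - -1866} = \frac{10160}{26913 + 1866} = \frac{10160}{28779}$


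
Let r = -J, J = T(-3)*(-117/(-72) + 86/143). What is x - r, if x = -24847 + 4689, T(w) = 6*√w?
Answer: -20158 + 7641*I*√3/572 ≈ -20158.0 + 23.137*I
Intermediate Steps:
J = 7641*I*√3/572 (J = (6*√(-3))*(-117/(-72) + 86/143) = (6*(I*√3))*(-117*(-1/72) + 86*(1/143)) = (6*I*√3)*(13/8 + 86/143) = (6*I*√3)*(2547/1144) = 7641*I*√3/572 ≈ 23.137*I)
x = -20158
r = -7641*I*√3/572 ≈ -23.137*I
x - r = -20158 - (-7641)*I*√3/572 = -20158 + 7641*I*√3/572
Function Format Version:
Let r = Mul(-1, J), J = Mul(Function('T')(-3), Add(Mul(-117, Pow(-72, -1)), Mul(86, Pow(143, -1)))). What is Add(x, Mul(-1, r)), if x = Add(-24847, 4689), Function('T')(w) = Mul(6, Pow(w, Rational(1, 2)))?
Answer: Add(-20158, Mul(Rational(7641, 572), I, Pow(3, Rational(1, 2)))) ≈ Add(-20158., Mul(23.137, I))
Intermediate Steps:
J = Mul(Rational(7641, 572), I, Pow(3, Rational(1, 2))) (J = Mul(Mul(6, Pow(-3, Rational(1, 2))), Add(Mul(-117, Pow(-72, -1)), Mul(86, Pow(143, -1)))) = Mul(Mul(6, Mul(I, Pow(3, Rational(1, 2)))), Add(Mul(-117, Rational(-1, 72)), Mul(86, Rational(1, 143)))) = Mul(Mul(6, I, Pow(3, Rational(1, 2))), Add(Rational(13, 8), Rational(86, 143))) = Mul(Mul(6, I, Pow(3, Rational(1, 2))), Rational(2547, 1144)) = Mul(Rational(7641, 572), I, Pow(3, Rational(1, 2))) ≈ Mul(23.137, I))
x = -20158
r = Mul(Rational(-7641, 572), I, Pow(3, Rational(1, 2))) (r = Mul(-1, Mul(Rational(7641, 572), I, Pow(3, Rational(1, 2)))) = Mul(Rational(-7641, 572), I, Pow(3, Rational(1, 2))) ≈ Mul(-23.137, I))
Add(x, Mul(-1, r)) = Add(-20158, Mul(-1, Mul(Rational(-7641, 572), I, Pow(3, Rational(1, 2))))) = Add(-20158, Mul(Rational(7641, 572), I, Pow(3, Rational(1, 2))))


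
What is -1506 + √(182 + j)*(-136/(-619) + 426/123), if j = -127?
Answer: -1506 + 93474*√55/25379 ≈ -1478.7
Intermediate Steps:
-1506 + √(182 + j)*(-136/(-619) + 426/123) = -1506 + √(182 - 127)*(-136/(-619) + 426/123) = -1506 + √55*(-136*(-1/619) + 426*(1/123)) = -1506 + √55*(136/619 + 142/41) = -1506 + √55*(93474/25379) = -1506 + 93474*√55/25379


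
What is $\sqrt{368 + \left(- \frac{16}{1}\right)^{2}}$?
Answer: $4 \sqrt{39} \approx 24.98$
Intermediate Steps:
$\sqrt{368 + \left(- \frac{16}{1}\right)^{2}} = \sqrt{368 + \left(\left(-16\right) 1\right)^{2}} = \sqrt{368 + \left(-16\right)^{2}} = \sqrt{368 + 256} = \sqrt{624} = 4 \sqrt{39}$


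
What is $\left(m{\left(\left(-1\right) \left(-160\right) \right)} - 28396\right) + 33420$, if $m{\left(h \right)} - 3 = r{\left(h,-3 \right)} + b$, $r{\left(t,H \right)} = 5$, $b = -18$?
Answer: $5014$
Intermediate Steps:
$m{\left(h \right)} = -10$ ($m{\left(h \right)} = 3 + \left(5 - 18\right) = 3 - 13 = -10$)
$\left(m{\left(\left(-1\right) \left(-160\right) \right)} - 28396\right) + 33420 = \left(-10 - 28396\right) + 33420 = -28406 + 33420 = 5014$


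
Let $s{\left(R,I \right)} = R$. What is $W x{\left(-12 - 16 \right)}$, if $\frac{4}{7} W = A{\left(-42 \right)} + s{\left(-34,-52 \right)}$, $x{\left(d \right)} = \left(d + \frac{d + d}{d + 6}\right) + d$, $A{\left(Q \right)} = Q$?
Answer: $\frac{78204}{11} \approx 7109.5$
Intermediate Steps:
$x{\left(d \right)} = 2 d + \frac{2 d}{6 + d}$ ($x{\left(d \right)} = \left(d + \frac{2 d}{6 + d}\right) + d = 2 d + \frac{2 d}{6 + d}$)
$W = -133$ ($W = \frac{7 \left(-42 - 34\right)}{4} = \frac{7}{4} \left(-76\right) = -133$)
$W x{\left(-12 - 16 \right)} = - 133 \frac{2 \left(-12 - 16\right) \left(7 - 28\right)}{6 - 28} = - 133 \cdot 2 \left(-28\right) \frac{1}{6 - 28} \left(7 - 28\right) = - 133 \cdot 2 \left(-28\right) \frac{1}{-22} \left(-21\right) = - 133 \cdot 2 \left(-28\right) \left(- \frac{1}{22}\right) \left(-21\right) = \left(-133\right) \left(- \frac{588}{11}\right) = \frac{78204}{11}$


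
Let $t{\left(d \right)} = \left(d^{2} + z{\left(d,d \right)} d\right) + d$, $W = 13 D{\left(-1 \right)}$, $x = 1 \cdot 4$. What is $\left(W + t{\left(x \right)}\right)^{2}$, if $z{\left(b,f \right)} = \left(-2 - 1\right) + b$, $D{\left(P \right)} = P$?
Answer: $121$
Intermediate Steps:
$z{\left(b,f \right)} = -3 + b$
$x = 4$
$W = -13$ ($W = 13 \left(-1\right) = -13$)
$t{\left(d \right)} = d + d^{2} + d \left(-3 + d\right)$ ($t{\left(d \right)} = \left(d^{2} + \left(-3 + d\right) d\right) + d = \left(d^{2} + d \left(-3 + d\right)\right) + d = d + d^{2} + d \left(-3 + d\right)$)
$\left(W + t{\left(x \right)}\right)^{2} = \left(-13 + 2 \cdot 4 \left(-1 + 4\right)\right)^{2} = \left(-13 + 2 \cdot 4 \cdot 3\right)^{2} = \left(-13 + 24\right)^{2} = 11^{2} = 121$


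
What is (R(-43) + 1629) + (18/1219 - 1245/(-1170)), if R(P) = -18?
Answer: 153279683/95082 ≈ 1612.1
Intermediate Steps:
(R(-43) + 1629) + (18/1219 - 1245/(-1170)) = (-18 + 1629) + (18/1219 - 1245/(-1170)) = 1611 + (18*(1/1219) - 1245*(-1/1170)) = 1611 + (18/1219 + 83/78) = 1611 + 102581/95082 = 153279683/95082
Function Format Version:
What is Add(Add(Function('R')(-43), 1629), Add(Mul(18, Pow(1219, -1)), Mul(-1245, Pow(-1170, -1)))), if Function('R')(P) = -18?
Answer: Rational(153279683, 95082) ≈ 1612.1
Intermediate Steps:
Add(Add(Function('R')(-43), 1629), Add(Mul(18, Pow(1219, -1)), Mul(-1245, Pow(-1170, -1)))) = Add(Add(-18, 1629), Add(Mul(18, Pow(1219, -1)), Mul(-1245, Pow(-1170, -1)))) = Add(1611, Add(Mul(18, Rational(1, 1219)), Mul(-1245, Rational(-1, 1170)))) = Add(1611, Add(Rational(18, 1219), Rational(83, 78))) = Add(1611, Rational(102581, 95082)) = Rational(153279683, 95082)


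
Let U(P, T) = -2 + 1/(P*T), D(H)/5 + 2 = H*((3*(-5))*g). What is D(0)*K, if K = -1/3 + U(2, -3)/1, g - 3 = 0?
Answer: 25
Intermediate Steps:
g = 3 (g = 3 + 0 = 3)
D(H) = -10 - 225*H (D(H) = -10 + 5*(H*((3*(-5))*3)) = -10 + 5*(H*(-15*3)) = -10 + 5*(H*(-45)) = -10 + 5*(-45*H) = -10 - 225*H)
U(P, T) = -2 + 1/(P*T) (U(P, T) = -2 + 1*(1/(P*T)) = -2 + 1/(P*T))
K = -5/2 (K = -1/3 + (-2 + 1/(2*(-3)))/1 = -1*1/3 + (-2 + (1/2)*(-1/3))*1 = -1/3 + (-2 - 1/6)*1 = -1/3 - 13/6*1 = -1/3 - 13/6 = -5/2 ≈ -2.5000)
D(0)*K = (-10 - 225*0)*(-5/2) = (-10 + 0)*(-5/2) = -10*(-5/2) = 25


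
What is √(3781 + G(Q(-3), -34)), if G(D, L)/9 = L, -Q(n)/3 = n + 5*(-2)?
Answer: 5*√139 ≈ 58.949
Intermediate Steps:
Q(n) = 30 - 3*n (Q(n) = -3*(n + 5*(-2)) = -3*(n - 10) = -3*(-10 + n) = 30 - 3*n)
G(D, L) = 9*L
√(3781 + G(Q(-3), -34)) = √(3781 + 9*(-34)) = √(3781 - 306) = √3475 = 5*√139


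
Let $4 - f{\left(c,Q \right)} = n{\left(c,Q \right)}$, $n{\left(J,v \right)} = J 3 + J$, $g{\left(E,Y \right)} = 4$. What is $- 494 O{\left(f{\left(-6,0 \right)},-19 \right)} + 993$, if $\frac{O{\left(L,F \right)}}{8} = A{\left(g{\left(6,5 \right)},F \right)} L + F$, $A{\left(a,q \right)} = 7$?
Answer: $-698511$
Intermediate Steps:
$n{\left(J,v \right)} = 4 J$ ($n{\left(J,v \right)} = 3 J + J = 4 J$)
$f{\left(c,Q \right)} = 4 - 4 c$
$O{\left(L,F \right)} = 8 F + 56 L$ ($O{\left(L,F \right)} = 8 \left(7 L + F\right) = 8 \left(F + 7 L\right) = 8 F + 56 L$)
$- 494 O{\left(f{\left(-6,0 \right)},-19 \right)} + 993 = - 494 \left(8 \left(-19\right) + 56 \left(4 - -24\right)\right) + 993 = - 494 \left(-152 + 56 \left(4 + 24\right)\right) + 993 = - 494 \left(-152 + 56 \cdot 28\right) + 993 = - 494 \left(-152 + 1568\right) + 993 = \left(-494\right) 1416 + 993 = -699504 + 993 = -698511$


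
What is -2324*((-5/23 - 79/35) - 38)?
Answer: 10817224/115 ≈ 94063.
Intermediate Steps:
-2324*((-5/23 - 79/35) - 38) = -2324*(-1992/805 - 38) = -2324*(-32582/805) = 10817224/115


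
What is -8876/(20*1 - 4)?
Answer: -2219/4 ≈ -554.75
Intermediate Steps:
-8876/(20*1 - 4) = -8876/(20 - 4) = -8876/16 = -8876*1/16 = -2219/4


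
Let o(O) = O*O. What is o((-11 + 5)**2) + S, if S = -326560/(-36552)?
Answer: 5962244/4569 ≈ 1304.9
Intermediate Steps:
S = 40820/4569 (S = -326560*(-1/36552) = 40820/4569 ≈ 8.9341)
o(O) = O**2
o((-11 + 5)**2) + S = ((-11 + 5)**2)**2 + 40820/4569 = ((-6)**2)**2 + 40820/4569 = 36**2 + 40820/4569 = 1296 + 40820/4569 = 5962244/4569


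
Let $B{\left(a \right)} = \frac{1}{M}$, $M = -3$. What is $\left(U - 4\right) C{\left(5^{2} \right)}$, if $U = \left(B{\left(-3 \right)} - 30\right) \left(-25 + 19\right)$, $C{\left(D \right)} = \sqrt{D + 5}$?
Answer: $178 \sqrt{30} \approx 974.95$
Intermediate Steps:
$B{\left(a \right)} = - \frac{1}{3}$ ($B{\left(a \right)} = \frac{1}{-3} = - \frac{1}{3}$)
$C{\left(D \right)} = \sqrt{5 + D}$
$U = 182$ ($U = \left(- \frac{1}{3} - 30\right) \left(-25 + 19\right) = \left(- \frac{91}{3}\right) \left(-6\right) = 182$)
$\left(U - 4\right) C{\left(5^{2} \right)} = \left(182 - 4\right) \sqrt{5 + 5^{2}} = 178 \sqrt{5 + 25} = 178 \sqrt{30}$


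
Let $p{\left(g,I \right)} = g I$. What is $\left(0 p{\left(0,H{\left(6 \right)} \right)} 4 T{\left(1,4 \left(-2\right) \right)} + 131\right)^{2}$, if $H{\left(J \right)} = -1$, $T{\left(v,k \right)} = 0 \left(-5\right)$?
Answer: $17161$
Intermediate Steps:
$T{\left(v,k \right)} = 0$
$p{\left(g,I \right)} = I g$
$\left(0 p{\left(0,H{\left(6 \right)} \right)} 4 T{\left(1,4 \left(-2\right) \right)} + 131\right)^{2} = \left(0 \left(\left(-1\right) 0\right) 4 \cdot 0 + 131\right)^{2} = \left(0 \cdot 0 \cdot 0 + 131\right)^{2} = \left(0 \cdot 0 + 131\right)^{2} = \left(0 + 131\right)^{2} = 131^{2} = 17161$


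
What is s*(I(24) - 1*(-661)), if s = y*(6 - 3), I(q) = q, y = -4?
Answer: -8220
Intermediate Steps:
s = -12 (s = -4*(6 - 3) = -4*3 = -12)
s*(I(24) - 1*(-661)) = -12*(24 - 1*(-661)) = -12*(24 + 661) = -12*685 = -8220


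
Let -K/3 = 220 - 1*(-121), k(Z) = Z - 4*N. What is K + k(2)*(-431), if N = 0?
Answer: -1885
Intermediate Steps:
k(Z) = Z (k(Z) = Z - 4*0 = Z + 0 = Z)
K = -1023 (K = -3*(220 - 1*(-121)) = -3*(220 + 121) = -3*341 = -1023)
K + k(2)*(-431) = -1023 + 2*(-431) = -1023 - 862 = -1885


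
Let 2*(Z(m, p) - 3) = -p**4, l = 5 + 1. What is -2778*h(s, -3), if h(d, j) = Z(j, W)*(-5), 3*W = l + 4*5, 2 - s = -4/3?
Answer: -1056774350/27 ≈ -3.9140e+7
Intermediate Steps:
s = 10/3 (s = 2 - (-4)/3 = 2 - 1*(-4/3) = 2 + 4/3 = 10/3 ≈ 3.3333)
l = 6
W = 26/3 (W = (6 + 4*5)/3 = (6 + 20)/3 = (1/3)*26 = 26/3 ≈ 8.6667)
Z(m, p) = 3 - p**4/2 (Z(m, p) = 3 + (-p**4)/2 = 3 - p**4/2)
h(d, j) = 1141225/81 (h(d, j) = (3 - (26/3)**4/2)*(-5) = (3 - 1/2*456976/81)*(-5) = (3 - 228488/81)*(-5) = -228245/81*(-5) = 1141225/81)
-2778*h(s, -3) = -2778*1141225/81 = -1056774350/27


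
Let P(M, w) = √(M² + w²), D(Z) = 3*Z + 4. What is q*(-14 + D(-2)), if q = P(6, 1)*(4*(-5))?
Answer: 320*√37 ≈ 1946.5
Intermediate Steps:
D(Z) = 4 + 3*Z
q = -20*√37 (q = √(6² + 1²)*(4*(-5)) = √(36 + 1)*(-20) = √37*(-20) = -20*√37 ≈ -121.66)
q*(-14 + D(-2)) = (-20*√37)*(-14 + (4 + 3*(-2))) = (-20*√37)*(-14 + (4 - 6)) = (-20*√37)*(-14 - 2) = -20*√37*(-16) = 320*√37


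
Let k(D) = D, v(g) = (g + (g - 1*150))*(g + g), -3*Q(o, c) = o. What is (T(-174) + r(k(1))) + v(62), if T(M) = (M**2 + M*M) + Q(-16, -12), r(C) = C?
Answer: 172003/3 ≈ 57334.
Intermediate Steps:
Q(o, c) = -o/3
v(g) = 2*g*(-150 + 2*g) (v(g) = (g + (g - 150))*(2*g) = (g + (-150 + g))*(2*g) = (-150 + 2*g)*(2*g) = 2*g*(-150 + 2*g))
T(M) = 16/3 + 2*M**2 (T(M) = (M**2 + M*M) - 1/3*(-16) = (M**2 + M**2) + 16/3 = 2*M**2 + 16/3 = 16/3 + 2*M**2)
(T(-174) + r(k(1))) + v(62) = ((16/3 + 2*(-174)**2) + 1) + 4*62*(-75 + 62) = ((16/3 + 2*30276) + 1) + 4*62*(-13) = ((16/3 + 60552) + 1) - 3224 = (181672/3 + 1) - 3224 = 181675/3 - 3224 = 172003/3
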